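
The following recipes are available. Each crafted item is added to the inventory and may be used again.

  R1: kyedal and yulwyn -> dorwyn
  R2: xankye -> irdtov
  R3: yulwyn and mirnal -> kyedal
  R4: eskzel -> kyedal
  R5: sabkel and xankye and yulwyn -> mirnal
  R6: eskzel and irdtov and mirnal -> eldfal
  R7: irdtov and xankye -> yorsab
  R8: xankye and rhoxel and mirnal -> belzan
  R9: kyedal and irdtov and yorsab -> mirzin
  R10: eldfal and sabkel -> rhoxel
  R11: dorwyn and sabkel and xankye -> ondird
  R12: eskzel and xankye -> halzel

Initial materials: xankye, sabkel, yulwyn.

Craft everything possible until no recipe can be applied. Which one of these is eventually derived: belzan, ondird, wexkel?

sabkel and xankye and yulwyn -> mirnal (R5).
Using R3, yulwyn and mirnal make kyedal.
Using R1, kyedal and yulwyn make dorwyn.
dorwyn and sabkel and xankye -> ondird (R11).
No rule produces wexkel, and it is not given. belzan would need xankye, rhoxel, and mirnal (R8), but rhoxel is never obtained.

ondird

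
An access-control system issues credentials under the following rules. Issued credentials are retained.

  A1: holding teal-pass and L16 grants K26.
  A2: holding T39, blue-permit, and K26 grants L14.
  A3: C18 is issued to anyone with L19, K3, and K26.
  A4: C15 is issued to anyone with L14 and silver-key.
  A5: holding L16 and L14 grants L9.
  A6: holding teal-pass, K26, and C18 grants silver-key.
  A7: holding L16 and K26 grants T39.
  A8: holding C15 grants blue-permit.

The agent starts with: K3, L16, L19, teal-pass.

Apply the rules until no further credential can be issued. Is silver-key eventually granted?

Holding teal-pass and L16 grants K26 (A1).
Holding L19, K3, and K26 grants C18 (A3).
Holding teal-pass, K26, and C18 grants silver-key (A6).

Yes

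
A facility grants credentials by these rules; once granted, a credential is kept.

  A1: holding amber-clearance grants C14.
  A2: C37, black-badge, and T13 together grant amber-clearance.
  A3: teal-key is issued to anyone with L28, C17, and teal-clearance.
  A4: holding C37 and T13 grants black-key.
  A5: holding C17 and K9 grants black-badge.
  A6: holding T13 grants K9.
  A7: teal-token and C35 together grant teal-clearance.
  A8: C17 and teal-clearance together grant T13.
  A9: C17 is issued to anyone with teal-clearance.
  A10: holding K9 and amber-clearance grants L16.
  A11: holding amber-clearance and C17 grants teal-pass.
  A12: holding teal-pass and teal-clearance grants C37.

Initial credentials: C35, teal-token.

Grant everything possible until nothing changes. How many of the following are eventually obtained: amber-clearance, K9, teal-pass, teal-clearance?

2

Holding teal-token and C35 grants teal-clearance (A7).
Holding teal-clearance grants C17 (A9).
Holding C17 and teal-clearance grants T13 (A8).
Holding T13 grants K9 (A6).
amber-clearance would need C37, black-badge, and T13 (A2), but C37 is never granted.
K9: reached.
teal-pass would need amber-clearance and C17 (A11), but amber-clearance is never granted.
teal-clearance: reached.
Reached: K9 and teal-clearance — 2 of the 4.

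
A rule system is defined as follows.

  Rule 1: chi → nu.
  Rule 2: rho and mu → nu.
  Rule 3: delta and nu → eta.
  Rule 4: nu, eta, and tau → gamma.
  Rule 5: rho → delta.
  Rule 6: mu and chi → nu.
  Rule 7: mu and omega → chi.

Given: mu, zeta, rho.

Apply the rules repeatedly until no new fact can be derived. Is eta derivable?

Yes

rho holds, so delta follows (Rule 5).
rho and mu hold, so nu follows (Rule 2).
From delta and nu, Rule 3 gives eta.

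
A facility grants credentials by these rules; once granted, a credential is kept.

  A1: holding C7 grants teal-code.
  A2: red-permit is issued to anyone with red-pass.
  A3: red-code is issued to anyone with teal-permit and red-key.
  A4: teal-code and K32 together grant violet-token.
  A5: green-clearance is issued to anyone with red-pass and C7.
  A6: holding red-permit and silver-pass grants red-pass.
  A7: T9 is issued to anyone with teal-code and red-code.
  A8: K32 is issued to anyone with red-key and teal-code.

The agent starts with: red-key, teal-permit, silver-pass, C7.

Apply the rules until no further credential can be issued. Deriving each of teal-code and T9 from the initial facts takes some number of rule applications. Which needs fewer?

teal-code

teal-code: Holding C7 grants teal-code (A1). [1 rule application]
T9: Holding teal-permit and red-key grants red-code (A3). Holding C7 grants teal-code (A1). Holding teal-code and red-code grants T9 (A7). [3 rule applications]
teal-code needs fewer.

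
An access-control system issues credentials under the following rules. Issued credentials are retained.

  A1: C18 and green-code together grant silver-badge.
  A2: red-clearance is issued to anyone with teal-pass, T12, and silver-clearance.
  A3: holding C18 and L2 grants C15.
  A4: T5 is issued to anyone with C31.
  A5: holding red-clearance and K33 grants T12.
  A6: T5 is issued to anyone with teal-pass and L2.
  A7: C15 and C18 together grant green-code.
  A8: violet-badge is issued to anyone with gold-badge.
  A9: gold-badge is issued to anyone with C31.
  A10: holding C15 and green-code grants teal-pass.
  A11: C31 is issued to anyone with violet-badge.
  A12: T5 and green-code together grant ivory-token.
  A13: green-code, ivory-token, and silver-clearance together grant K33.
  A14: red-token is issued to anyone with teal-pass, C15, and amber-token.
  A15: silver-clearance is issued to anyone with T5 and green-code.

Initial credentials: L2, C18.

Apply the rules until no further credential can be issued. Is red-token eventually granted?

red-token would need teal-pass, C15, and amber-token (A14), but amber-token is never granted.

No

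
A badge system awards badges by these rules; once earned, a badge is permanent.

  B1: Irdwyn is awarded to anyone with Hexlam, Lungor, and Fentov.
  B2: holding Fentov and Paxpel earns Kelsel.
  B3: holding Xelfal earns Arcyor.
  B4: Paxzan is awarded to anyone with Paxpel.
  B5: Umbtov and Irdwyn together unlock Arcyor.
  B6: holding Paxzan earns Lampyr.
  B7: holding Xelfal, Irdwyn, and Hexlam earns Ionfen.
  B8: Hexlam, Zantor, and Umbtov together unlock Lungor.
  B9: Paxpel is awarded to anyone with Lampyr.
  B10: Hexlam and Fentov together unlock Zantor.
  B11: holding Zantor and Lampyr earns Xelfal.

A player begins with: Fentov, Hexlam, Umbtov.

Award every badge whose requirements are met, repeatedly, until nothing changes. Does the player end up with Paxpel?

No

Paxpel would need Lampyr (B9), but Lampyr is never earned.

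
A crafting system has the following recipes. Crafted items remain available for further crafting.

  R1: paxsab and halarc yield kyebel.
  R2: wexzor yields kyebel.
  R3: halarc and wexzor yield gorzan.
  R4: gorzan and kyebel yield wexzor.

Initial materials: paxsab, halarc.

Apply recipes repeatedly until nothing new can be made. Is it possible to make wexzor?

wexzor would need gorzan and kyebel (R4), but gorzan is never obtained.

No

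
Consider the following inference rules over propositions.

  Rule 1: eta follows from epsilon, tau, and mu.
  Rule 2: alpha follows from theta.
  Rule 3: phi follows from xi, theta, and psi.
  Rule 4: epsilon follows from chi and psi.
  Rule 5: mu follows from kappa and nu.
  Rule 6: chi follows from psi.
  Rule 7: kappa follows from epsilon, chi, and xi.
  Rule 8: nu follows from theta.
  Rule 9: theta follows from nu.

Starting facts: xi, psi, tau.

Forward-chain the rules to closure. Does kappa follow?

Yes

psi holds, so chi follows (Rule 6).
chi and psi hold, so epsilon follows (Rule 4).
epsilon, chi, and xi hold, so kappa follows (Rule 7).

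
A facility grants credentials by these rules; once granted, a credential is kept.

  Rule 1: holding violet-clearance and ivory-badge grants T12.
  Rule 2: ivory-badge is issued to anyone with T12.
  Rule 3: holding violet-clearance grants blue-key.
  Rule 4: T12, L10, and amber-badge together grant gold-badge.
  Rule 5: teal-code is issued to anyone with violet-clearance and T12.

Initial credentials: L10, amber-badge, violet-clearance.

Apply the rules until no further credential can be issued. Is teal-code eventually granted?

teal-code would need violet-clearance and T12 (Rule 5), but T12 is never granted.

No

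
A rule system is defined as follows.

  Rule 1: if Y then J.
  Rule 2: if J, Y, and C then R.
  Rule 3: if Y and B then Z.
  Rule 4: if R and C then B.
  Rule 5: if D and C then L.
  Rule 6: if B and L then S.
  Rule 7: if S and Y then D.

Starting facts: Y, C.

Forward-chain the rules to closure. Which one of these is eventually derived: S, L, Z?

Z

Y holds, so J follows (Rule 1).
From J, Y, and C, Rule 2 gives R.
From R and C, Rule 4 gives B.
From Y and B, Rule 3 gives Z.
S would need B and L (Rule 6), but L is never established. L would need D and C (Rule 5), but D is never established.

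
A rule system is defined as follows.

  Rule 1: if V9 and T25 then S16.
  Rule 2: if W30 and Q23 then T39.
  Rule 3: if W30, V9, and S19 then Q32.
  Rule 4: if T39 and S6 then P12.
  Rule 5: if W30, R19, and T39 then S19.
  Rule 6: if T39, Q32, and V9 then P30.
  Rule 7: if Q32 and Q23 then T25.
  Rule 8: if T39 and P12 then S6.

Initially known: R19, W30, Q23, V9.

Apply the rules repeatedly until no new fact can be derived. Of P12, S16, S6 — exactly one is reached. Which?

W30 and Q23 hold, so T39 follows (Rule 2).
From W30, R19, and T39, Rule 5 gives S19.
W30, V9, and S19 hold, so Q32 follows (Rule 3).
From Q32 and Q23, Rule 7 gives T25.
V9 and T25 hold, so S16 follows (Rule 1).
P12 would need T39 and S6 (Rule 4), but S6 is never established. S6 would need T39 and P12 (Rule 8), but P12 is never established.

S16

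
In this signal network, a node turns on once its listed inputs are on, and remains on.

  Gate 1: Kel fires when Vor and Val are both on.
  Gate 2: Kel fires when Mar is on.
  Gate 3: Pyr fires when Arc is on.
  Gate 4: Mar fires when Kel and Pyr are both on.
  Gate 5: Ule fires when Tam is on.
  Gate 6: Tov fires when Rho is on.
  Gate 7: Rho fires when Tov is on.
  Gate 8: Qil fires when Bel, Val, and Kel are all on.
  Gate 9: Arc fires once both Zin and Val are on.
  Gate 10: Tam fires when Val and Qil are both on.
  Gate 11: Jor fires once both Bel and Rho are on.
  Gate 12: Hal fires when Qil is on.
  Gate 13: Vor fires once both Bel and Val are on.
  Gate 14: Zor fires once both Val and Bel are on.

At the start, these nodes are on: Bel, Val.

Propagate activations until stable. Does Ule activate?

Yes

Gate 13: Bel and Val on → Vor on.
Vor and Val are on, so Kel fires (Gate 1).
Gate 8: Bel, Val, and Kel on → Qil on.
Gate 10: Val and Qil on → Tam on.
Gate 5: Tam on → Ule on.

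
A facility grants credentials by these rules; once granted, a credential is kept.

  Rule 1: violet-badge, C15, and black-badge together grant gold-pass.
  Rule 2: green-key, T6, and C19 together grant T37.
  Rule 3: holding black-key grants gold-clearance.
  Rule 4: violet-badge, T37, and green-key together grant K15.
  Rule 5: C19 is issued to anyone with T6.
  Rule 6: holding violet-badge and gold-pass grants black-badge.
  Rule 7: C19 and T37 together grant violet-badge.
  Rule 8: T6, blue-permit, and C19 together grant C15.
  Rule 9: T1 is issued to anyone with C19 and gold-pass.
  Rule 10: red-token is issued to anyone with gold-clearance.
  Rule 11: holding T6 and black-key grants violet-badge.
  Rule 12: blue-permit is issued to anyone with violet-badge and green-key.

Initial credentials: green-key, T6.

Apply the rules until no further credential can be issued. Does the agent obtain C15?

Holding T6 grants C19 (Rule 5).
Holding green-key, T6, and C19 grants T37 (Rule 2).
Holding C19 and T37 grants violet-badge (Rule 7).
Holding violet-badge and green-key grants blue-permit (Rule 12).
Holding T6, blue-permit, and C19 grants C15 (Rule 8).

Yes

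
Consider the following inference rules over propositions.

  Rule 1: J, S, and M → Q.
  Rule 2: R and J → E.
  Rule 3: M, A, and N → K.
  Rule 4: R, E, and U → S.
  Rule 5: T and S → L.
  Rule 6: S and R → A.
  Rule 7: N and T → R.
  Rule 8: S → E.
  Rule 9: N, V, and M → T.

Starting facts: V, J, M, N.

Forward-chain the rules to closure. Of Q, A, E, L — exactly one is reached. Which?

E

N, V, and M hold, so T follows (Rule 9).
N and T hold, so R follows (Rule 7).
From R and J, Rule 2 gives E.
Q would need J, S, and M (Rule 1), but S is never established. L would need T and S (Rule 5), but S is never established. A would need S and R (Rule 6), but S is never established.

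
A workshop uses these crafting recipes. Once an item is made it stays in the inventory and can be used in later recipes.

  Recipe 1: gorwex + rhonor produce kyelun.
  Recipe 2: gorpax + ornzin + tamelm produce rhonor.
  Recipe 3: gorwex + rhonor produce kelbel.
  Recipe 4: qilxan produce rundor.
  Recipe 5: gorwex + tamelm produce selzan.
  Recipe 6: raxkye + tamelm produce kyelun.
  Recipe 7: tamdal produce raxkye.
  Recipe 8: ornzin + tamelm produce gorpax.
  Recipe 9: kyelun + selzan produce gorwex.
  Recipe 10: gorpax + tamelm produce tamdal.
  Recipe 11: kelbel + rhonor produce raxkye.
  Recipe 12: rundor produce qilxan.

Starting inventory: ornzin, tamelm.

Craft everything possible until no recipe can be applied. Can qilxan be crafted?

No

qilxan would need rundor (Recipe 12), but rundor is never obtained.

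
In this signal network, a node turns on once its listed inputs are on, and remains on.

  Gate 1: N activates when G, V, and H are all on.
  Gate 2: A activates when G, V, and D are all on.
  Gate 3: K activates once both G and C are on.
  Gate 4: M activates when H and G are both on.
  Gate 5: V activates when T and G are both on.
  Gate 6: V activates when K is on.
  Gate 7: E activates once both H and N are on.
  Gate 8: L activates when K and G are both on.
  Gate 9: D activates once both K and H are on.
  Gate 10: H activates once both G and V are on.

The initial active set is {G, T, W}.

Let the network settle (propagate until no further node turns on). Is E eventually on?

T and G are on, so V activates (Gate 5).
G and V are on, so H activates (Gate 10).
Gate 1: G, V, and H on → N on.
Gate 7: H and N on → E on.

Yes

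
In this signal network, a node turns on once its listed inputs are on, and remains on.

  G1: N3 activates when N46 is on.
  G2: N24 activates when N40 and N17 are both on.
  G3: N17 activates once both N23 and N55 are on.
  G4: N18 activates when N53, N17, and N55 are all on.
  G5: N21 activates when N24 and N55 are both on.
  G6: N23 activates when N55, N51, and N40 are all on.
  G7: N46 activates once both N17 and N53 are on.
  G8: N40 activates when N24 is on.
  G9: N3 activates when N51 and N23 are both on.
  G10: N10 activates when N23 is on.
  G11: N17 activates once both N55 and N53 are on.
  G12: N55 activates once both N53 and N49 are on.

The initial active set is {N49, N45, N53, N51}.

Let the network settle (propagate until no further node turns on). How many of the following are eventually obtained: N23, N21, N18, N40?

1

G12: N53 and N49 on → N55 on.
N55 and N53 are on, so N17 activates (G11).
G4: N53, N17, and N55 on → N18 on.
N23 would need N55, N51, and N40 (G6), but N40 never turns on.
N21 would need N24 and N55 (G5), but N24 never turns on.
N18: reached.
N40 would need N24 (G8), but N24 never turns on.
Reached: N18 — 1 of the 4.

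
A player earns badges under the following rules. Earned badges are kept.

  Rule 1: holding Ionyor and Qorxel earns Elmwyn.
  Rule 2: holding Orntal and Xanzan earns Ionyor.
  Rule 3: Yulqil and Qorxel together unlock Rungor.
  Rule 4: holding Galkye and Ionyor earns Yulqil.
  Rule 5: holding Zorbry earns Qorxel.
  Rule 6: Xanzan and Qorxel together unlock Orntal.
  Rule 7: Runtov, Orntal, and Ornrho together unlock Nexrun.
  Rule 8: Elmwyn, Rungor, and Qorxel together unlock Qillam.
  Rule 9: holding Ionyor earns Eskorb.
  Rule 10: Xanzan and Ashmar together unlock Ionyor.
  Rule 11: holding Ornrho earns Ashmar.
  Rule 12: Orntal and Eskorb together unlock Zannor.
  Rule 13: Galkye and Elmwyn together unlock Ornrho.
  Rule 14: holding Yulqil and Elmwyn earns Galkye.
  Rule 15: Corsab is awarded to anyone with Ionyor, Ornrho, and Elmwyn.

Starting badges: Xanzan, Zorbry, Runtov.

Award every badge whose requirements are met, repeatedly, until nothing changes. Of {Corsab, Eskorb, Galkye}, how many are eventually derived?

1

With Zorbry, Qorxel is earned (Rule 5).
With Xanzan and Qorxel, Orntal is earned (Rule 6).
With Orntal and Xanzan, Ionyor is earned (Rule 2).
With Ionyor, Eskorb is earned (Rule 9).
Corsab would need Ionyor, Ornrho, and Elmwyn (Rule 15), but Ornrho is never earned.
Eskorb: reached.
Galkye would need Yulqil and Elmwyn (Rule 14), but Yulqil is never earned.
Reached: Eskorb — 1 of the 3.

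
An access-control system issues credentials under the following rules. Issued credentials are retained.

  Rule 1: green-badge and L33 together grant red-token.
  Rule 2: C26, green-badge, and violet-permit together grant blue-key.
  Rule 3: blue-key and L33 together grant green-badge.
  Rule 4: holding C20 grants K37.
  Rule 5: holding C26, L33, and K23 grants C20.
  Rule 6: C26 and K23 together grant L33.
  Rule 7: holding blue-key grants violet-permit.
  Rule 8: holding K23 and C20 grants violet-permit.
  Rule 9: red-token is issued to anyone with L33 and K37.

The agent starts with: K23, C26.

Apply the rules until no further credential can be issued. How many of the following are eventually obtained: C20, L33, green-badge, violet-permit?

Holding C26 and K23 grants L33 (Rule 6).
Holding C26, L33, and K23 grants C20 (Rule 5).
Holding K23 and C20 grants violet-permit (Rule 8).
C20: reached.
L33: reached.
green-badge would need blue-key and L33 (Rule 3), but blue-key is never granted.
violet-permit: reached.
Reached: C20, L33, and violet-permit — 3 of the 4.

3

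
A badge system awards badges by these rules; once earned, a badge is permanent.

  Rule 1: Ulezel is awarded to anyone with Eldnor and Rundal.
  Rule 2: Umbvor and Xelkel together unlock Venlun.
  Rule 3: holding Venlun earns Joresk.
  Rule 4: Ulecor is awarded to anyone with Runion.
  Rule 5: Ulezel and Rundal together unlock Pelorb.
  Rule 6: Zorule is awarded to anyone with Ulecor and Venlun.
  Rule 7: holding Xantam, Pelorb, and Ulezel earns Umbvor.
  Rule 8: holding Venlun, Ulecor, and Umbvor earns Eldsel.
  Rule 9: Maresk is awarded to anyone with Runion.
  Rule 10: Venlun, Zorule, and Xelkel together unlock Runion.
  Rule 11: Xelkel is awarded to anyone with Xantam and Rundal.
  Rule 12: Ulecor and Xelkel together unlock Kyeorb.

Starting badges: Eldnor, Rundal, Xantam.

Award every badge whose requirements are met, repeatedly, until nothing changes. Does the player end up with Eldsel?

Eldsel would need Venlun, Ulecor, and Umbvor (Rule 8), but Ulecor is never earned.

No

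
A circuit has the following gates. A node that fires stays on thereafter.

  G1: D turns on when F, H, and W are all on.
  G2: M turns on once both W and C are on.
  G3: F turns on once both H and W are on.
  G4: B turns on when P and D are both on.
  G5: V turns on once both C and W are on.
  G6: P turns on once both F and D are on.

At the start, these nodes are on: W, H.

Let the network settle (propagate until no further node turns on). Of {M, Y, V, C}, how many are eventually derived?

M would need W and C (G2), but C never turns on.
No rule produces Y, and it is not given.
V would need C and W (G5), but C never turns on.
No rule produces C, and it is not given.
None of the 4 are reached.

0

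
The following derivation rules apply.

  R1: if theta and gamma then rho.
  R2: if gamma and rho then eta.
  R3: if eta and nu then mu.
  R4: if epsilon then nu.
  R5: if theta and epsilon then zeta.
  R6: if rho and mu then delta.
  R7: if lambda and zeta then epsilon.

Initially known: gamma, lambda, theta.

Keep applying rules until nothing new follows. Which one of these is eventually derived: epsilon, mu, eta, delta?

From theta and gamma, R1 gives rho.
gamma and rho hold, so eta follows (R2).
epsilon would need lambda and zeta (R7), but zeta is never established. mu would need eta and nu (R3), but nu is never established. delta would need rho and mu (R6), but mu is never established.

eta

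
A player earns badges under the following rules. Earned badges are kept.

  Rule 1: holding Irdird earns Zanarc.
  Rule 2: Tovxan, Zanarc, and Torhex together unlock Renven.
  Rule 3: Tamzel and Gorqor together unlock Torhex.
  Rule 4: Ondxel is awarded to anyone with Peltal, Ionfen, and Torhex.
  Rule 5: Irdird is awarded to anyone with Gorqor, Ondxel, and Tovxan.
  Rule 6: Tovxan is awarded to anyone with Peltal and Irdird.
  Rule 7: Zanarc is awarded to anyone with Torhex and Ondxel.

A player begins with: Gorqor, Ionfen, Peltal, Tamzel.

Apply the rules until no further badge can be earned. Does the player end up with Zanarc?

Yes

With Tamzel and Gorqor, Torhex is earned (Rule 3).
With Peltal, Ionfen, and Torhex, Ondxel is earned (Rule 4).
With Torhex and Ondxel, Zanarc is earned (Rule 7).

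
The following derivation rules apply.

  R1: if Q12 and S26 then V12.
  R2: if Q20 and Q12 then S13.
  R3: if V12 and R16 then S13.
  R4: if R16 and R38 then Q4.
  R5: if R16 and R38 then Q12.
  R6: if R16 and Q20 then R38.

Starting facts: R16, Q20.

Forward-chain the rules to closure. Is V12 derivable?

No

V12 would need Q12 and S26 (R1), but S26 is never established.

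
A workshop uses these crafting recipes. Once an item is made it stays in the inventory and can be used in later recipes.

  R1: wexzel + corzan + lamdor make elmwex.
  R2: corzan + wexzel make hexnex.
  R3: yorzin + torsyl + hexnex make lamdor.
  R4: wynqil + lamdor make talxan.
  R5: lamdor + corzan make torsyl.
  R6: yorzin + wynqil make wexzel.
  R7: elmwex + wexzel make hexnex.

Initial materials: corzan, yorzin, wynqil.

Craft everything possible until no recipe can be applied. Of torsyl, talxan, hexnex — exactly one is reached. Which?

Using R6, yorzin and wynqil make wexzel.
corzan + wexzel → hexnex (R2).
talxan would need wynqil and lamdor (R4), but lamdor is never obtained. torsyl would need lamdor and corzan (R5), but lamdor is never obtained.

hexnex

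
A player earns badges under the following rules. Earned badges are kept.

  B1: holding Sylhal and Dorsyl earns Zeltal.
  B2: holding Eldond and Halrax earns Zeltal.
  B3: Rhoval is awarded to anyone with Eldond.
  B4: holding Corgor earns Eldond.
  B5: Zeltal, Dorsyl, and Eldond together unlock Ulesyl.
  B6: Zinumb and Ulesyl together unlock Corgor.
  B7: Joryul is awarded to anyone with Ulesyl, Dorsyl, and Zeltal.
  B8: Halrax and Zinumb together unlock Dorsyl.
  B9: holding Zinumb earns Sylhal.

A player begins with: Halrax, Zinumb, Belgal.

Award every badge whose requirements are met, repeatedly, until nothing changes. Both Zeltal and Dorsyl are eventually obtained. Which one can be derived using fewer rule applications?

Dorsyl: With Halrax and Zinumb, Dorsyl is earned (B8). [1 rule application]
Zeltal: With Zinumb, Sylhal is earned (B9). With Halrax and Zinumb, Dorsyl is earned (B8). With Sylhal and Dorsyl, Zeltal is earned (B1). [3 rule applications]
Dorsyl needs fewer.

Dorsyl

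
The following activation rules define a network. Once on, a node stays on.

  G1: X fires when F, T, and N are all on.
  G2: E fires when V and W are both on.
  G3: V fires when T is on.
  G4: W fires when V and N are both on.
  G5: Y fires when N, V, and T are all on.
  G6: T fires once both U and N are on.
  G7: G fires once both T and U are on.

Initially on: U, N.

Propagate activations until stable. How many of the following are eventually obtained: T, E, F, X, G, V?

4

G6: U and N on → T on.
T and U are on, so G fires (G7).
G3: T on → V on.
G4: V and N on → W on.
G2: V and W on → E on.
T: reached.
E: reached.
No rule produces F, and it is not given.
X would need F, T, and N (G1), but F never turns on.
G: reached.
V: reached.
Reached: T, E, G, and V — 4 of the 6.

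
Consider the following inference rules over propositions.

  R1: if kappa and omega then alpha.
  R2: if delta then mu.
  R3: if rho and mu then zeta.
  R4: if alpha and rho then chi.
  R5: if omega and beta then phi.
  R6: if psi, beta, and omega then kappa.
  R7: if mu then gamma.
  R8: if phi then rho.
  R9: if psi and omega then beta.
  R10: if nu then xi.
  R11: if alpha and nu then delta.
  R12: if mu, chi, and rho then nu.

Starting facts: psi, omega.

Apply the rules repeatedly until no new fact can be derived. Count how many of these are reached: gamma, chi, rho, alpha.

3

From psi and omega, R9 gives beta.
psi, beta, and omega hold, so kappa follows (R6).
From omega and beta, R5 gives phi.
kappa and omega hold, so alpha follows (R1).
phi holds, so rho follows (R8).
alpha and rho hold, so chi follows (R4).
gamma would need mu (R7), but mu is never established.
chi: reached.
rho: reached.
alpha: reached.
Reached: chi, rho, and alpha — 3 of the 4.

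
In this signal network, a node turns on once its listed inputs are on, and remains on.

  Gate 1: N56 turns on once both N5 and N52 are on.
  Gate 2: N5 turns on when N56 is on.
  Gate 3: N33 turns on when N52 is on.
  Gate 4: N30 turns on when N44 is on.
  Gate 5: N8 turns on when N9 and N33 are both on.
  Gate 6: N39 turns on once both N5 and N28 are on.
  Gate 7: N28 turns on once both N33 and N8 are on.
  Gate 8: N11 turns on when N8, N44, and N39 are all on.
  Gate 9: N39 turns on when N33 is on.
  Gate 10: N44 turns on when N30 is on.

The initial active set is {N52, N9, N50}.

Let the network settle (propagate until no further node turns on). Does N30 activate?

N30 would need N44 (Gate 4), but N44 never turns on.

No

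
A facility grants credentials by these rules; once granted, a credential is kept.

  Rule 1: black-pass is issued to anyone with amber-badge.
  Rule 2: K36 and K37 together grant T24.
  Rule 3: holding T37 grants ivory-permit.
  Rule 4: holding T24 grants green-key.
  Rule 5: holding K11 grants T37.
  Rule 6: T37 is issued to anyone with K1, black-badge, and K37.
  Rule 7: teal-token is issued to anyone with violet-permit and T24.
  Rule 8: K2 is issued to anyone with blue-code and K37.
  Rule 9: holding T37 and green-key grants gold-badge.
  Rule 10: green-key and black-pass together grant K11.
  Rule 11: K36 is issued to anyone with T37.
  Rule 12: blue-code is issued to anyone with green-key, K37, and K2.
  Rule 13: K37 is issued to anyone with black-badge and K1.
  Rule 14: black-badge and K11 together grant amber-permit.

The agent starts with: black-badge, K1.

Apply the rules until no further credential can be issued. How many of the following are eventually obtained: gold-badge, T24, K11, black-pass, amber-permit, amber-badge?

Holding black-badge and K1 grants K37 (Rule 13).
Holding K1, black-badge, and K37 grants T37 (Rule 6).
Holding T37 grants K36 (Rule 11).
Holding K36 and K37 grants T24 (Rule 2).
Holding T24 grants green-key (Rule 4).
Holding T37 and green-key grants gold-badge (Rule 9).
gold-badge: reached.
T24: reached.
K11 would need green-key and black-pass (Rule 10), but black-pass is never granted.
black-pass would need amber-badge (Rule 1), but amber-badge is never granted.
amber-permit would need black-badge and K11 (Rule 14), but K11 is never granted.
No rule produces amber-badge, and it is not given.
Reached: gold-badge and T24 — 2 of the 6.

2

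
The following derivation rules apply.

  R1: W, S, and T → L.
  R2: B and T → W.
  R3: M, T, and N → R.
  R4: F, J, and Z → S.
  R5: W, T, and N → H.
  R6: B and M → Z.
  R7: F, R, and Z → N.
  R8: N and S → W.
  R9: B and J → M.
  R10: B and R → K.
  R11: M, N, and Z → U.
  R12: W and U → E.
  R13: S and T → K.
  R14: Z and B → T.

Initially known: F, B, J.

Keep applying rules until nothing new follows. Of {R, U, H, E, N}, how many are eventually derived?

0

R would need M, T, and N (R3), but N is never established.
U would need M, N, and Z (R11), but N is never established.
H would need W, T, and N (R5), but N is never established.
E would need W and U (R12), but U is never established.
N would need F, R, and Z (R7), but R is never established.
None of the 5 are reached.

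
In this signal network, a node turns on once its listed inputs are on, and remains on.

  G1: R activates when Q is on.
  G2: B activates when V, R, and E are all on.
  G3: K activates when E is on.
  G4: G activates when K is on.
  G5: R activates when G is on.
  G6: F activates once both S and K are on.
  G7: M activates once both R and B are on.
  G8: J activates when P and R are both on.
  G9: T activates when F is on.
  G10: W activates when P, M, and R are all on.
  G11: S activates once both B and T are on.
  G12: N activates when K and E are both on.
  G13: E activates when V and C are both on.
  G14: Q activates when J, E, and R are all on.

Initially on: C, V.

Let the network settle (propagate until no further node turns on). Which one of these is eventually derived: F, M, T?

V and C are on, so E activates (G13).
E is on, so K activates (G3).
K is on, so G activates (G4).
G5: G on → R on.
V, R, and E are on, so B activates (G2).
R and B are on, so M activates (G7).
T would need F (G9), but F never turns on. F would need S and K (G6), but S never turns on.

M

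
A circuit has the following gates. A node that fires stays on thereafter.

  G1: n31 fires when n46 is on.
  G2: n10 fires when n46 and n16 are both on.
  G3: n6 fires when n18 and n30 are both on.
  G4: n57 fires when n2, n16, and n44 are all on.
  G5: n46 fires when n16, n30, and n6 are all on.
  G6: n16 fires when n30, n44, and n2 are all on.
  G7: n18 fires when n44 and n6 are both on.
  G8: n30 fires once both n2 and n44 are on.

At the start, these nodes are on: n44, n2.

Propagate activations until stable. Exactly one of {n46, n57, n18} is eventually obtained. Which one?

G8: n2 and n44 on → n30 on.
n30, n44, and n2 are on, so n16 fires (G6).
G4: n2, n16, and n44 on → n57 on.
n46 would need n16, n30, and n6 (G5), but n6 never turns on. n18 would need n44 and n6 (G7), but n6 never turns on.

n57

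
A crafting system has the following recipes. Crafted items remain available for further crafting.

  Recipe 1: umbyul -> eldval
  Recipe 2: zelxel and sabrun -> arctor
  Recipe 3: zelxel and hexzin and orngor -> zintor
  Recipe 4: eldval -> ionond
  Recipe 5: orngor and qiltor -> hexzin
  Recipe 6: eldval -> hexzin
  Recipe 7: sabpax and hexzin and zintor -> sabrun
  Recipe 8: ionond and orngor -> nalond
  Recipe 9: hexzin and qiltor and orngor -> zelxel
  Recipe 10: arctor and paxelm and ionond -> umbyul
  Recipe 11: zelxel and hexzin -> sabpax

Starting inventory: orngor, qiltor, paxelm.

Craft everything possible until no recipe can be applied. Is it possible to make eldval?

eldval would need umbyul (Recipe 1), but umbyul is never obtained.

No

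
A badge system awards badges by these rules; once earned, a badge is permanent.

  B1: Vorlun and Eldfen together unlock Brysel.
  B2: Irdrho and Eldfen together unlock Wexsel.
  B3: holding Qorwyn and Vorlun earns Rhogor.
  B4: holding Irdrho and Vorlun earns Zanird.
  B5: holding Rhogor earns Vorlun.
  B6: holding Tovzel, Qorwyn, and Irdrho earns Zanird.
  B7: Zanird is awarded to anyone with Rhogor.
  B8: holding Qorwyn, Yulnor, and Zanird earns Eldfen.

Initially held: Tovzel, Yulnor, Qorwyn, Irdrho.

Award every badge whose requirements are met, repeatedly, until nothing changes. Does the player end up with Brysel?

No

Brysel would need Vorlun and Eldfen (B1), but Vorlun is never earned.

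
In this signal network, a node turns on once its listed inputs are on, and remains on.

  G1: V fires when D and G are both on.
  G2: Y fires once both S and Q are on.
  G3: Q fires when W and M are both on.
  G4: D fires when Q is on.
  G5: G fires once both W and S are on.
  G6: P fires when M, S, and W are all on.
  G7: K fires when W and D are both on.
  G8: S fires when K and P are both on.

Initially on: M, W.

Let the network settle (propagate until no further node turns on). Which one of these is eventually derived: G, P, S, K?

W and M are on, so Q fires (G3).
Q is on, so D fires (G4).
G7: W and D on → K on.
G would need W and S (G5), but S never turns on. P would need M, S, and W (G6), but S never turns on. S would need K and P (G8), but P never turns on.

K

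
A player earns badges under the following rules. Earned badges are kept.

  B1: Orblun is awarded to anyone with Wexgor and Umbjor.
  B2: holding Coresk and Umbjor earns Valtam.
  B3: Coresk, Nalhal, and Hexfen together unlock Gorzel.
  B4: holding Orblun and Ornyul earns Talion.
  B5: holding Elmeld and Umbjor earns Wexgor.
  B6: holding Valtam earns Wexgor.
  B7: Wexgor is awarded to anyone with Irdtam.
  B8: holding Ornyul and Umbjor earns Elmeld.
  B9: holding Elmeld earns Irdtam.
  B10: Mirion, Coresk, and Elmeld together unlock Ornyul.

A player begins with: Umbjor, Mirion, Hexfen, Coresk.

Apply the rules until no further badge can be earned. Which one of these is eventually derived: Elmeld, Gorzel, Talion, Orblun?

Orblun

With Coresk and Umbjor, Valtam is earned (B2).
With Valtam, Wexgor is earned (B6).
With Wexgor and Umbjor, Orblun is earned (B1).
Elmeld would need Ornyul and Umbjor (B8), but Ornyul is never earned. Talion would need Orblun and Ornyul (B4), but Ornyul is never earned. Gorzel would need Coresk, Nalhal, and Hexfen (B3), but Nalhal is never earned.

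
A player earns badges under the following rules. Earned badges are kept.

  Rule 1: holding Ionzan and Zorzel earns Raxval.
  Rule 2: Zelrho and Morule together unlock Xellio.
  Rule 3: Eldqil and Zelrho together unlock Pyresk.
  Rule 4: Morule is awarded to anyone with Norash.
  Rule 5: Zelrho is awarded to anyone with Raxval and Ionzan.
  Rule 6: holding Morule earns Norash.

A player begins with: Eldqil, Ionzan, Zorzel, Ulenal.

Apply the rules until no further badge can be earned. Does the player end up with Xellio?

Xellio would need Zelrho and Morule (Rule 2), but Morule is never earned.

No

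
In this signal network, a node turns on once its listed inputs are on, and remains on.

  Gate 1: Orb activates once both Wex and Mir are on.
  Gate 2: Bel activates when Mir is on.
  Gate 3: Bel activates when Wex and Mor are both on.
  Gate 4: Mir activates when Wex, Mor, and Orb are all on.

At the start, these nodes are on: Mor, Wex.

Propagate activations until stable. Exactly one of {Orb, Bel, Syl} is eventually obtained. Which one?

Wex and Mor are on, so Bel activates (Gate 3).
No rule produces Syl, and it is not given. Orb would need Wex and Mir (Gate 1), but Mir never turns on.

Bel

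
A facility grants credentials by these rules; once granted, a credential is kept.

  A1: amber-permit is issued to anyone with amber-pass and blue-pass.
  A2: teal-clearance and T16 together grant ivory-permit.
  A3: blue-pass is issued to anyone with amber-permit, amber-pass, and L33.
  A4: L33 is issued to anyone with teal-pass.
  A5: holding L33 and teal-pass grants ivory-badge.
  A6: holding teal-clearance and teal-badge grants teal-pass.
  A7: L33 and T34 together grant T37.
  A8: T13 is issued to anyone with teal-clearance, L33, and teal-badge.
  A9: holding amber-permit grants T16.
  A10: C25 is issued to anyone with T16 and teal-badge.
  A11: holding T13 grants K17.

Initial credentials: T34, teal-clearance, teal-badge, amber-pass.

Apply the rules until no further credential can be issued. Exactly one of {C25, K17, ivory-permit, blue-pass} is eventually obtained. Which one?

K17

Holding teal-clearance and teal-badge grants teal-pass (A6).
Holding teal-pass grants L33 (A4).
Holding teal-clearance, L33, and teal-badge grants T13 (A8).
Holding T13 grants K17 (A11).
blue-pass would need amber-permit, amber-pass, and L33 (A3), but amber-permit is never granted. ivory-permit would need teal-clearance and T16 (A2), but T16 is never granted. C25 would need T16 and teal-badge (A10), but T16 is never granted.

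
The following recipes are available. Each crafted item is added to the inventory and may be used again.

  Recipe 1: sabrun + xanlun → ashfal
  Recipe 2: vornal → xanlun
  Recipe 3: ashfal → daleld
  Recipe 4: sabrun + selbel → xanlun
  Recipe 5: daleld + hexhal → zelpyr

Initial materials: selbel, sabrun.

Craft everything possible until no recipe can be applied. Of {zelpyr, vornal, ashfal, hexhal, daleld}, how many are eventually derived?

2

sabrun + selbel → xanlun (Recipe 4).
Using Recipe 1, sabrun and xanlun make ashfal.
Using Recipe 3, ashfal makes daleld.
zelpyr would need daleld and hexhal (Recipe 5), but hexhal is never obtained.
No rule produces vornal, and it is not given.
ashfal: reached.
No rule produces hexhal, and it is not given.
daleld: reached.
Reached: ashfal and daleld — 2 of the 5.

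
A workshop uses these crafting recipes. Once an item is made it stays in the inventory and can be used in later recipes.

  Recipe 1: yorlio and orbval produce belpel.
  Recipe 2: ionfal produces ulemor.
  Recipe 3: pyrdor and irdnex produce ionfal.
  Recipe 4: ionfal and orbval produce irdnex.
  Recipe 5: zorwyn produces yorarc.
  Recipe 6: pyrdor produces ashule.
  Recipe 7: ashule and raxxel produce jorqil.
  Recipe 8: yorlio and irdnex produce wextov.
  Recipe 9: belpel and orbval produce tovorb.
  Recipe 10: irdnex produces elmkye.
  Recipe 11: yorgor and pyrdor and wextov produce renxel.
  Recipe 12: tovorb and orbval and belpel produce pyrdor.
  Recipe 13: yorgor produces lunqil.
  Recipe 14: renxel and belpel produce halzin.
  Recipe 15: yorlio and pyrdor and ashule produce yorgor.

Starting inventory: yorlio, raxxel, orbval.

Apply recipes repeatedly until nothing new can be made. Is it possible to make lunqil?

yorlio and orbval → belpel (Recipe 1).
Using Recipe 9, belpel and orbval make tovorb.
tovorb and orbval and belpel → pyrdor (Recipe 12).
Using Recipe 6, pyrdor makes ashule.
Using Recipe 15, yorlio, pyrdor, and ashule make yorgor.
yorgor → lunqil (Recipe 13).

Yes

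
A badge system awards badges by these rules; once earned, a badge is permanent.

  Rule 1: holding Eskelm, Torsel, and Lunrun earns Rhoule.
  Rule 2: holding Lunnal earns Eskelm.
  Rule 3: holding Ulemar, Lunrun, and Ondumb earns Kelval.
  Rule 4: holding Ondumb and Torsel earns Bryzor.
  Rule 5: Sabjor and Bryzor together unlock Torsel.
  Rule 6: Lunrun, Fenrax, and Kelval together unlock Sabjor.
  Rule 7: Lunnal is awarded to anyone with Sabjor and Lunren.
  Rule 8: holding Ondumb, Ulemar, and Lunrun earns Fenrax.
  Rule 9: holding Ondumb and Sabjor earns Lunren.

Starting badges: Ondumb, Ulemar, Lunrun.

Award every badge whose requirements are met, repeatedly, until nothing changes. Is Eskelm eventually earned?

With Ulemar, Lunrun, and Ondumb, Kelval is earned (Rule 3).
With Ondumb, Ulemar, and Lunrun, Fenrax is earned (Rule 8).
With Lunrun, Fenrax, and Kelval, Sabjor is earned (Rule 6).
With Ondumb and Sabjor, Lunren is earned (Rule 9).
With Sabjor and Lunren, Lunnal is earned (Rule 7).
With Lunnal, Eskelm is earned (Rule 2).

Yes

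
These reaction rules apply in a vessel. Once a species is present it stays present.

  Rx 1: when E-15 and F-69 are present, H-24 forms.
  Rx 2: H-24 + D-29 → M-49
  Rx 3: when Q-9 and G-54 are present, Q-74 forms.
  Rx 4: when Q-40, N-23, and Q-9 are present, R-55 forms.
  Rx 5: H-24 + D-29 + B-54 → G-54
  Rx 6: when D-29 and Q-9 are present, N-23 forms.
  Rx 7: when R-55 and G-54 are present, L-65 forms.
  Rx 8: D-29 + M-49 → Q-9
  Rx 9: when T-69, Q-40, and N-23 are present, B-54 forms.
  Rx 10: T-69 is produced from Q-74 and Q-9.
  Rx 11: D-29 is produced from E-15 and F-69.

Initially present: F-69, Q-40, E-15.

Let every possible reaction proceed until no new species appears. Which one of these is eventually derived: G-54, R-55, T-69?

R-55

E-15 and F-69 present → D-29 forms (Rx 11).
E-15 and F-69 present → H-24 forms (Rx 1).
H-24 and D-29 present → M-49 forms (Rx 2).
D-29 and M-49 present → Q-9 forms (Rx 8).
D-29 and Q-9 present → N-23 forms (Rx 6).
Q-40, N-23, and Q-9 present → R-55 forms (Rx 4).
T-69 would need Q-74 and Q-9 (Rx 10), but Q-74 never forms. G-54 would need H-24, D-29, and B-54 (Rx 5), but B-54 never forms.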